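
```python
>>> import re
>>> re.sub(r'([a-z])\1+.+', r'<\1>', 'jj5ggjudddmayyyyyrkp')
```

'<j>'

A backreference is literal: `\1` must see the identical characters the first group matched.
Matches: at [0:20] → 'jj5ggjudddmayyyyyrkp'.
`\1` in the replacement pulls in group 1's text for each match.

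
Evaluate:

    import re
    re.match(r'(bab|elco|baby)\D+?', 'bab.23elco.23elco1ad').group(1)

'bab'

The match spans [0:4] → 'bab.'.
Captured: group 1 = 'bab'.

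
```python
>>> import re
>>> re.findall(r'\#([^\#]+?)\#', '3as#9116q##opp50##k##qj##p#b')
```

['9116q', 'opp50', 'k', 'qj', 'p']

Scanning left to right: at [3:10] match '#9116q#', group 1 = '9116q'; at [10:17] match '#opp50#', group 1 = 'opp50'; at [17:20] match '#k#', group 1 = 'k'; at [20:24] match '#qj#', group 1 = 'qj'; at [24:27] match '#p#', group 1 = 'p'.
`findall` collects group 1 from each match (5 total).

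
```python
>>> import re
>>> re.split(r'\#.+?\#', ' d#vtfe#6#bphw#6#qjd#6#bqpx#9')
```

Lazy quantifiers expand one character at a time until the remainder of the pattern can match.
Matches to split on: at [2:8] → '#vtfe#'; at [9:15] → '#bphw#'; at [16:21] → '#qjd#'; at [22:28] → '#bqpx#'.
`split` removes every match and returns the 5 fragments in between.

[' d', '6', '6', '6', '9']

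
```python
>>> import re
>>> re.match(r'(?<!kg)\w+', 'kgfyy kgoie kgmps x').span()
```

(0, 5)

`re.match` only tries the pattern at the start of the string.
The match spans [0:5] → 'kgfyy'.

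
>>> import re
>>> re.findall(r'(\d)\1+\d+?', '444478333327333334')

The backreference `\1` re-matches whatever the first group consumed, character for character.
Scanning left to right: at [0:5] match '44447', group 1 = '4'; at [6:11] match '33332', group 1 = '3'; at [12:18] match '333334', group 1 = '3'.
Because there's exactly one group, `findall` drops the full match and keeps group 1 from each hit.

['4', '3', '3']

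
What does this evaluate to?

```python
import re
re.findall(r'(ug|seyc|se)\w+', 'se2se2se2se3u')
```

['se']

Walking the string: at [0:13] match 'se2se2se2se3u', group 1 = 'se'.
With a single group, `findall` returns only what that group captured — 1 item.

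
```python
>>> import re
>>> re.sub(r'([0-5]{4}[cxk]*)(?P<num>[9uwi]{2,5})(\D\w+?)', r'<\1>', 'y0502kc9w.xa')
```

'y<0502kc>a'

A non-greedy quantifier consumes as few characters as it can — just enough that the remainder of the pattern still matches from where it stops; whatever follows it matches normally.
Each match is replaced using the text its own group 1 captured.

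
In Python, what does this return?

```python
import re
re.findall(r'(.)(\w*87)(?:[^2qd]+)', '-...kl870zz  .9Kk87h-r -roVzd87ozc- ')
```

Pattern: any character (captured); then zero or more of a word character, then the literal '87' (captured); then one or more of any character except [2qd] (non-capturing group).
With 2 capturing groups, `findall` returns a 2-tuple per match.

[('.', 'kl87'), ('d', '87')]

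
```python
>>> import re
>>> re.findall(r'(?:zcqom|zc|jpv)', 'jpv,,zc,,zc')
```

Walking the string: at [0:3] → 'jpv'; at [5:7] → 'zc'; at [9:11] → 'zc'.
With no groups in the pattern, `findall` gives back each whole match — 3 here.

['jpv', 'zc', 'zc']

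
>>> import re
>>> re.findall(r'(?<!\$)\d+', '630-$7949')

['630', '949']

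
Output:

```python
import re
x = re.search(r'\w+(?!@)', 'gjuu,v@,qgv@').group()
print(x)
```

gjuu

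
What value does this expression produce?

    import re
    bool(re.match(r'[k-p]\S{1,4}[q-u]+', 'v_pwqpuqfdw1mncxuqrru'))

The pattern matches a character in [k-p], then 1 to 4 of a non-whitespace character; then one or more of a character in [q-u].
`match` is anchored at position 0; if the pattern doesn't fit there, it returns None.
Here position 0 doesn't satisfy it, so the call returns None, and `bool(None)` is False.

False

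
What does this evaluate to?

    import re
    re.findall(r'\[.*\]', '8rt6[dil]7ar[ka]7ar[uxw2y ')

`findall` yields the raw match text (1 of them) because the pattern has no groups.

['[dil]7ar[ka]']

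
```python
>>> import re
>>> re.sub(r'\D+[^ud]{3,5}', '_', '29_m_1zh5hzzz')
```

Every occurrence is swapped for '_'.

'29_zzz'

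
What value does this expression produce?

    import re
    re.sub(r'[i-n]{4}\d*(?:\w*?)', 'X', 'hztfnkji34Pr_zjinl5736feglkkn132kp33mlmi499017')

Because the quantifier is non-greedy, it stops expanding at the earliest point where the rest of the pattern can succeed.
`sub` substitutes 'X' at each match site.

'hztfXPr_zXfegXkp33X'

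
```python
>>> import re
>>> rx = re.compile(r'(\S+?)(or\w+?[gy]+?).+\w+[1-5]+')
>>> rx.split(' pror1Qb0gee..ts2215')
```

[' ', 'pr', 'or1Qb0g', '']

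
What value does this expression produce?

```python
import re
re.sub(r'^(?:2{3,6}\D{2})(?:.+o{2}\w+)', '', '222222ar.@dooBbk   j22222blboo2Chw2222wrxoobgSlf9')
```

`sub` substitutes '' at each match site.

''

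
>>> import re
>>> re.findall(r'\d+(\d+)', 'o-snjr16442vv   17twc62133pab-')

['2', '7', '3']

The pattern matches one or more of a digit; then one or more of a digit (captured).
Scanning left to right: at [6:11] match '16442', group 1 = '2'; at [16:18] match '17', group 1 = '7'; at [21:26] match '62133', group 1 = '3'.
`findall` collects group 1 from each match (3 total).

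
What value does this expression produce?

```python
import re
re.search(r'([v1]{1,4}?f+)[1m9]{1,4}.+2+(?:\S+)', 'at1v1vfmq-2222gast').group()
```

The match spans [2:18] → '1v1vfmq-2222gast'.

'1v1vfmq-2222gast'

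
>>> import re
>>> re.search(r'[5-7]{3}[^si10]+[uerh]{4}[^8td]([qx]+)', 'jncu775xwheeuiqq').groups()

The match spans [4:16] → '775xwheeuiqq'.
Captured: group 1 = 'qq'.

('qq',)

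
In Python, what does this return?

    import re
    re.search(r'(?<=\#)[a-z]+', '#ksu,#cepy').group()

'ksu'

The lookaround is zero-width — it requires the adjacent text to match without consuming it, so the asserted text isn't part of the match.
The match spans [1:4] → 'ksu'.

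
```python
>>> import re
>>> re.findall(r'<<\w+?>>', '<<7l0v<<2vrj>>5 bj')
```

['<<2vrj>>']

Scanning left to right: at [6:14] → '<<2vrj>>'.
No capturing groups, so `findall` returns the 1 full match string.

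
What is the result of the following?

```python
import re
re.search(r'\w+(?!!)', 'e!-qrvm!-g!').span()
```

A negative assertion filters positions out without eating any characters.
The match spans [3:6] → 'qrv'.

(3, 6)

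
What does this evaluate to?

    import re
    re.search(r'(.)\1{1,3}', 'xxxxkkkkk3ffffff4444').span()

(0, 4)

After group 1 captures some text, `\1` only succeeds where that same text appears again.
`re.search` tries every starting position until one works.
The match spans [0:4] → 'xxxx'.
Captured: group 1 = 'x'.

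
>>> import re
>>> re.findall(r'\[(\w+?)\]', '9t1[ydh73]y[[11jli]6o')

['ydh73', '11jli']

Scanning left to right: at [3:10] match '[ydh73]', group 1 = 'ydh73'; at [12:19] match '[11jli]', group 1 = '11jli'.
`findall` collects group 1 from each match (2 total).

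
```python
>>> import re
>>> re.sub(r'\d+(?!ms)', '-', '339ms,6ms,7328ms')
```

The negative lookaround is zero-width — it rules out positions where the adjacent text would match, without consuming anything.
Every occurrence is swapped for '-'.

'-9ms,6ms,-8ms'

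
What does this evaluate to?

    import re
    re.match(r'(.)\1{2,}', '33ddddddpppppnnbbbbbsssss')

None

A backreference is literal: `\1` must see the identical characters the first group matched.
`re.match` won't scan ahead — the pattern has to work from the very first character.
Here position 0 doesn't satisfy it, so the call returns None.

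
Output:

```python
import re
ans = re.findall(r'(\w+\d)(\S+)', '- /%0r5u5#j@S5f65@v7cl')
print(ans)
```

Pattern: one or more of a word character, then a digit (captured); then one or more of a non-whitespace character (captured).
Scanning left to right: at [4:22] match '0r5u5#j@S5f65@v7cl', groups = ('0r5u5', '#j@S5f65@v7cl').
Multiple groups make `findall` return tuples — one 2-tuple for the one match.

[('0r5u5', '#j@S5f65@v7cl')]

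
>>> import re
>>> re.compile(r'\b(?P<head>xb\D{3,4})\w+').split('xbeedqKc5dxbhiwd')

['', 'xbeedq', '']

This matches a word boundary (`\b`, zero-width); then the literal 'xb', then 3 to 4 of a non-digit (captured as 'head'); then one or more of a word character.
Matches to split on: at [0:16] → 'xbeedqKc5dxbhiwd'.
`re.split` interleaves the captured-group text with the surrounding fragments.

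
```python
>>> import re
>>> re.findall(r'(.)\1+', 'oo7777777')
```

['o', '7']

`\1` has to match the exact text group 1 already captured.
Matches: at [0:2] match 'oo', group 1 = 'o'; at [2:9] match '7777777', group 1 = '7'.
`findall` collects group 1 from each match (2 total).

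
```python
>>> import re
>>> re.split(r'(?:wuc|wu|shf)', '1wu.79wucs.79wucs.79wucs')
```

Alternation tries branches left to right and keeps the first one that lets the overall match succeed at that position.
`split` removes every match and returns the 5 fragments in between.

['1', '.79', 's.79', 's.79', 's']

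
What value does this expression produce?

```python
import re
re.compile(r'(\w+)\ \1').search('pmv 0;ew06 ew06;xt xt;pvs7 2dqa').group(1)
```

'ew06'

`\1` is not a pattern — it's the concrete string captured by group 1, re-applied verbatim.
`search` walks the string left to right and returns the first match it finds.
The match spans [6:15] → 'ew06 ew06'.
Captured: group 1 = 'ew06'.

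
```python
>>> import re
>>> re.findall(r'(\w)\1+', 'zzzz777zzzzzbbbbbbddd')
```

['z', '7', 'z', 'b', 'd']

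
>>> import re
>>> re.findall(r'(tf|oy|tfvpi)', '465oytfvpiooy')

['oy', 'tf', 'oy']

`|` is ordered: at each position the engine commits to the first alternative that works.
With a single group, `findall` returns only what that group captured — 3 items.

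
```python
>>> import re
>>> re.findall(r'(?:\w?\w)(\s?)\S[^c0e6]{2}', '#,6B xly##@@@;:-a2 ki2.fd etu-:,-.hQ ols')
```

Pattern: optionally a word character, then a word character (non-capturing group); then optionally whitespace (captured); then a non-whitespace character, then exactly 2 of any character except [c0e6].
Walking the string: at [2:8] match '6B xly', group 1 = ' '; at [16:22] match 'a2 ki2', group 1 = ' '; at [23:29] match 'fd etu', group 1 = ' '; at [34:40] match 'hQ ols', group 1 = ' '.
With a single group, `findall` returns only what that group captured — 4 items.

[' ', ' ', ' ', ' ']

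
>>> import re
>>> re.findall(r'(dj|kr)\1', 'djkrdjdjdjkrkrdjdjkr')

['dj', 'kr', 'dj']

A backreference is literal: `\1` must see the identical characters the first group matched.
One capturing group, so `findall` returns just the captured substring from each match — 3 in all.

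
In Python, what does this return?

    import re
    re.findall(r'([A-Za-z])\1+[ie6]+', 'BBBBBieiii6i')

['B']

The backreference `\1` re-matches whatever the first group consumed, character for character.
Because there's exactly one group, `findall` drops the full match and keeps group 1 from the one hit.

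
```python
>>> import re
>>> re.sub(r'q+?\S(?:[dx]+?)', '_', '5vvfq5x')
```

'5vvf_'

The pattern matches one or more of the literal 'q' (lazy), then a non-whitespace character; then one or more of one of [dx] (lazy) (non-capturing group).
Matches: at [4:7] → 'q5x'.
`sub` substitutes '_' at each match site.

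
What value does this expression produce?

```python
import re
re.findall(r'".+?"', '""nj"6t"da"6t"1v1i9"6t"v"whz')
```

['""nj"', '"da"', '"1v1i9"', '"v"']

Because the quantifier is non-greedy, it stops expanding at the earliest point where the rest of the pattern can succeed.
Matches: at [0:5] → '""nj"'; at [7:11] → '"da"'; at [13:20] → '"1v1i9"'; at [22:25] → '"v"'.
With no groups in the pattern, `findall` gives back each whole match — 4 here.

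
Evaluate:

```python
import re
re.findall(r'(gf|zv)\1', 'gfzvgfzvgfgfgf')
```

`\1` has to match the exact text group 1 already captured.
Matches: at [8:12] match 'gfgf', group 1 = 'gf'.
`findall` collects group 1 from the one match (1 total).

['gf']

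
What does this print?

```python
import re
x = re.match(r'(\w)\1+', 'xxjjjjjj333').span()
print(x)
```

(0, 2)

`match` is anchored at position 0; if the pattern doesn't fit there, it returns None.
The match spans [0:2] → 'xx'.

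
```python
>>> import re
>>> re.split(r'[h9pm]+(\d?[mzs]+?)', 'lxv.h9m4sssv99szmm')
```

['lxv.', '4s', 'ssv', 's', 'z', 'm', '']

The pattern matches one or more of one of [h9pm]; then optionally a digit, then one or more of one of [mzs] (lazy) (captured).
A non-greedy quantifier consumes as few characters as it can — just enough that the remainder of the pattern still matches from where it stops; whatever follows it matches normally.
Matches to split on: at [4:9] → 'h9m4s'; at [12:15] → '99s'; at [16:18] → 'mm'.
The group in the pattern means `split` returns the separators' captures alongside the pieces.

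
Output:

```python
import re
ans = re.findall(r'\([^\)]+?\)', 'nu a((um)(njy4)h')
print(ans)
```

Matches: at [4:9] → '((um)'; at [9:15] → '(njy4)'.
Since nothing is captured, `findall` lists the 2 matched substrings directly.

['((um)', '(njy4)']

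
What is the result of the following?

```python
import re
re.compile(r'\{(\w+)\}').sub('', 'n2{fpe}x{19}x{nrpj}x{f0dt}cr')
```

Matches: at [2:7] → '{fpe}'; at [8:12] → '{19}'; at [13:19] → '{nrpj}'; at [20:26] → '{f0dt}'.
Each match is replaced by ''.

'n2xxxcr'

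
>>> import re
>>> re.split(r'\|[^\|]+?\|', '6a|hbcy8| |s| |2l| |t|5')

['6a', ' ', ' ', ' ', '5']

Matches to split on: at [2:9] → '|hbcy8|'; at [10:13] → '|s|'; at [14:18] → '|2l|'; at [19:22] → '|t|'.
The string is cut at each match, leaving 5 pieces.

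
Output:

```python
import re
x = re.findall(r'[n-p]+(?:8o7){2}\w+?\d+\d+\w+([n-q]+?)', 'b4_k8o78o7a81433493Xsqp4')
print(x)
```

[]

With a single group, `findall` returns only what that group captured — 0 items.
Nothing in the string satisfies the pattern, so the list is empty.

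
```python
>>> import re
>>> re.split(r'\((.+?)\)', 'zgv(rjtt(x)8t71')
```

['zgv', 'rjtt(x', '8t71']

Matches to split on: at [3:11] → '(rjtt(x)'.
The group in the pattern means `split` returns the separators' captures alongside the pieces.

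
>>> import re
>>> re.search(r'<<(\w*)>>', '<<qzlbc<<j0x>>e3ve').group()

`re.search` scans for the first position where the pattern succeeds.
The match spans [7:14] → '<<j0x>>'.
Captured: group 1 = 'j0x'.

'<<j0x>>'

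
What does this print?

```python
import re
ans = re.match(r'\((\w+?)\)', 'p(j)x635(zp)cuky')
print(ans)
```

None

`re.match` only tries the pattern at the start of the string.
Here the pattern fails at index 0, so the call returns None.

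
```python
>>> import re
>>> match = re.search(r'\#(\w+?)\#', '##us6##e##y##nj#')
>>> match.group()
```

'#us6#'

The match spans [1:6] → '#us6#'.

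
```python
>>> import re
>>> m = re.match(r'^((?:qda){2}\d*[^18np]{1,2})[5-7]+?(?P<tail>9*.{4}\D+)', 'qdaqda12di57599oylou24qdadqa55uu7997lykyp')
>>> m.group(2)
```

This matches anchored at the start of the string; then the literal 'qda' repeated 2 times, then zero or more of a digit, then 1 to 2 of any character except [18np] (captured); then one or more of a character in [5-7] (lazy); then zero or more of the literal '9', then exactly 4 of any character, then one or more of a non-digit (captured as 'tail').
`re.match` only tries the pattern at the start of the string.
The match spans [0:20] → 'qdaqda12di57599oylou'.
Captured: group 1 = 'qdaqda12di', group 2 = '7599oylou'.

'7599oylou'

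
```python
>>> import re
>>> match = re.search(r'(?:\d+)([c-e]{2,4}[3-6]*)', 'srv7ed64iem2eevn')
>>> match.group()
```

Pattern: one or more of a digit (non-capturing group); then 2 to 4 of a character in [c-e], then zero or more of a character in [3-6] (captured).
Unlike `match`, `search` isn't anchored — it looks for the pattern anywhere in the string.
The match spans [3:8] → '7ed64'.
Captured: group 1 = 'ed64'.

'7ed64'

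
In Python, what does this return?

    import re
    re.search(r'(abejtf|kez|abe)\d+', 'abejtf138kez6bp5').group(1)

'abejtf'

The match spans [0:9] → 'abejtf138'.
Captured: group 1 = 'abejtf'.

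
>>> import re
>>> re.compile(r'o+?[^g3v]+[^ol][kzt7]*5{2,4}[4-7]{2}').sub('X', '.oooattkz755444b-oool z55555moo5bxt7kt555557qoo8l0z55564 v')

'.X v'

The pattern matches one or more of a literal 'o' (lazy); then one or more of any character except [g3v], then any character except [ol]; then zero or more of one of [kzt7], then 2 to 4 of the literal '5', then exactly 2 of a character in [4-7].
Matches: at [1:56] → 'oooattkz755444b-oool z55555moo5bxt7kt555557qoo8l0z55564'.
`sub` substitutes 'X' at each match site.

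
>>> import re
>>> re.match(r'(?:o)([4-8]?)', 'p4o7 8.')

The pattern matches a literal 'o' (non-capturing group); then optionally a character in [4-8] (captured).
`match` is anchored at position 0; if the pattern doesn't fit there, it returns None.
Here the pattern fails at index 0, so the call returns None.

None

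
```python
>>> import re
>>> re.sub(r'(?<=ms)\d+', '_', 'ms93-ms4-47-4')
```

Lookahead/lookbehind check context without consuming it, so the matched span excludes the asserted characters.
Matches: at [2:4] → '93'; at [7:8] → '4'.
`sub` substitutes '_' at each match site.

'ms_-ms_-47-4'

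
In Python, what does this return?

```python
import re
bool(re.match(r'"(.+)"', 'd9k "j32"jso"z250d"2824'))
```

False

With `match`, the pattern is implicitly anchored at the beginning.
Here position 0 doesn't satisfy it, so the call returns None, and `bool(None)` is False.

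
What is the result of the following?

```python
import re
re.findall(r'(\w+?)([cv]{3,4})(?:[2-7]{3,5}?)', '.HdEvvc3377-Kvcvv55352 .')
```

The `?` after the quantifier makes it lazy — it takes as little as possible before letting the rest of the pattern try.
With 2 capturing groups, `findall` returns a 2-tuple per match.

[('HdE', 'vvc'), ('K', 'vcvv')]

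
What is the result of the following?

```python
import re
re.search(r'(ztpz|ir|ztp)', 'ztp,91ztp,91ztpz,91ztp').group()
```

Unlike `match`, `search` isn't anchored — it looks for the pattern anywhere in the string.
The match spans [0:3] → 'ztp'.
Captured: group 1 = 'ztp'.

'ztp'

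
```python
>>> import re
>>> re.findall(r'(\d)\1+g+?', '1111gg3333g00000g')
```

`\1` is not a pattern — it's the concrete string captured by group 1, re-applied verbatim.
With a single group, `findall` returns only what that group captured — 3 items.

['1', '3', '0']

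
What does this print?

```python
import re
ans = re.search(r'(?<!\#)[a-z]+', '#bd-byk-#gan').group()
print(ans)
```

The negative lookaround is zero-width — it rules out positions where the adjacent text would match, without consuming anything.
`re.search` tries every starting position until one works.
The match spans [2:3] → 'd'.

d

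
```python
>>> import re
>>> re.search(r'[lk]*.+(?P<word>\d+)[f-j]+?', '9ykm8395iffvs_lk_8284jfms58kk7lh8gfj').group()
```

A non-greedy quantifier consumes as few characters as it can — just enough that the remainder of the pattern still matches from where it stops; whatever follows it matches normally.
The match spans [0:34] → '9ykm8395iffvs_lk_8284jfms58kk7lh8g'.

'9ykm8395iffvs_lk_8284jfms58kk7lh8g'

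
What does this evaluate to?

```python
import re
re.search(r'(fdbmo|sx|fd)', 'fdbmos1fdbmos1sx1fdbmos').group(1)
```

Branches in `(...|...)` are attempted left-to-right; the first branch that allows the whole pattern to succeed is taken.
`re.search` tries every starting position until one works.
The match spans [0:5] → 'fdbmo'.
Captured: group 1 = 'fdbmo'.

'fdbmo'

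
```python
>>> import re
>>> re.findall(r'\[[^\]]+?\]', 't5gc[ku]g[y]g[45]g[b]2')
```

['[ku]', '[y]', '[45]', '[b]']

With no groups in the pattern, `findall` gives back each whole match — 4 here.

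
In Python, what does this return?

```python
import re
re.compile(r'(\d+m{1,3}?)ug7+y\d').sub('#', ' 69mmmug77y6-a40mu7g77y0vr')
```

Pattern: one or more of a digit, then 1 to 3 of a literal 'm' (lazy) (captured); then the literal 'ug', then one or more of a literal '7'; then a literal 'y', then a digit.
Matches: at [1:12] → '69mmmug77y6'.
`sub` substitutes '#' at each match site.

' #-a40mu7g77y0vr'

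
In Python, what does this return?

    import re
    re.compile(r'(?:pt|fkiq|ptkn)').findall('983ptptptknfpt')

['pt', 'pt', 'pt', 'pt']

Alternation isn't longest-match — the leftmost alternative that fits at this position is chosen.
`findall` yields the raw match text (4 of them) because the pattern has no groups.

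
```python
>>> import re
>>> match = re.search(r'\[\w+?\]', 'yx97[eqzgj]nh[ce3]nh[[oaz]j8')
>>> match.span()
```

(4, 11)

Unlike `match`, `search` isn't anchored — it looks for the pattern anywhere in the string.
The match spans [4:11] → '[eqzgj]'.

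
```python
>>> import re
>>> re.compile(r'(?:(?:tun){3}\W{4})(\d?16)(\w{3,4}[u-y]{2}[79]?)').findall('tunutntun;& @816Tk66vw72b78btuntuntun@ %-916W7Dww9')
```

[('916', 'W7Dww9')]

Pattern: the literal 'tun' repeated 3 times, then exactly 4 of a non-word character (non-capturing group); then optionally a digit, then the literal '16' (captured); then 3 to 4 of a word character, then exactly 2 of a character in [u-y], then optionally one of [79] (captured).
Matches: at [28:50] match 'tuntuntun@ %-916W7Dww9', groups = ('916', 'W7Dww9').
`findall` packs the 2 group values into a tuple for every match.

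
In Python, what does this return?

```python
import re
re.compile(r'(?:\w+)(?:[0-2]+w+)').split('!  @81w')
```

The pattern matches one or more of a word character (non-capturing group); then one or more of a character in [0-2], then one or more of the literal 'w' (non-capturing group).
Splitting on the pattern gives 2 pieces.

['!  @', '']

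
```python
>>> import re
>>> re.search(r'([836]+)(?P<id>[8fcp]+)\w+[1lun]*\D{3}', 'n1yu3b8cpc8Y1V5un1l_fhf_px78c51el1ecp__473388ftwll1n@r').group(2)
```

'cpc8'

Pattern: one or more of one of [836] (captured); then one or more of one of [8fcp] (captured as 'id'); then one or more of a word character; then zero or more of one of [1lun], then exactly 3 of a non-digit.
Unlike `match`, `search` isn't anchored — it looks for the pattern anywhere in the string.
The match spans [6:54] → '8cpc8Y1V5un1l_fhf_px78c51el1ecp__473388ftwll1n@r'.
Captured: group 1 = '8', group 2 = 'cpc8'.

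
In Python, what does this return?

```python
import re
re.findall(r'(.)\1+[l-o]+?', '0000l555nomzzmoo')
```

['0', '5', 'z']

`\1` has to match the exact text group 1 already captured.
Walking the string: at [0:5] match '0000l', group 1 = '0'; at [5:9] match '555n', group 1 = '5'; at [11:14] match 'zzm', group 1 = 'z'.
`findall` collects group 1 from each match (3 total).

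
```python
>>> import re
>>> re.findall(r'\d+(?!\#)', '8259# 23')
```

The negative lookaround is zero-width — it rules out positions where the adjacent text would match, without consuming anything.
No capturing groups, so `findall` returns the 2 full match strings.

['825', '23']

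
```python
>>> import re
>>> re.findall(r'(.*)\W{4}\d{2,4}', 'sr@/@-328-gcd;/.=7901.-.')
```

['sr@/@-328-gcd']

Pattern: zero or more of any character (captured); then exactly 4 of a non-word character, then 2 to 4 of a digit.
Matches: at [0:21] match 'sr@/@-328-gcd;/.=7901', group 1 = 'sr@/@-328-gcd'.
With a single group, `findall` returns only what that group captured — 1 item.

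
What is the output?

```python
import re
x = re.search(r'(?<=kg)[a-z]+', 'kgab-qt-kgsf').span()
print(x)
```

The `(?=…)`/`(?<=…)` assertion just peeks at neighbouring text; it doesn't advance the match position.
The match spans [2:4] → 'ab'.

(2, 4)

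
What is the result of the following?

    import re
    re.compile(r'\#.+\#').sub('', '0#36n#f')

Every occurrence is swapped for ''.

'0f'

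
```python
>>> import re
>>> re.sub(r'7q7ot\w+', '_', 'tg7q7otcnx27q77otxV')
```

'tg_'

This matches the literal '7q7', then the literal 'ot'; then one or more of a word character.
Matches: at [2:19] → '7q7otcnx27q77otxV'.
`sub` substitutes '_' at each match site.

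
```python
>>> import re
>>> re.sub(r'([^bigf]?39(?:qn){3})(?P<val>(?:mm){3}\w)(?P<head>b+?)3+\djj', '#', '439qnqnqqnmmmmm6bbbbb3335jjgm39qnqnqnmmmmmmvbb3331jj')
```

'439qnqnqqnmmmmm6bbbbb3335jjg#'

The pattern matches optionally any character except [bigf], then the literal '39', then the literal 'qn' repeated 3 times (captured); then the literal 'mm' repeated 3 times, then a word character (captured as 'val'); then one or more of a literal 'b' (lazy) (captured as 'head'); then one or more of a literal '3', then a digit, then the literal 'jj'.
Matches: at [28:52] → 'm39qnqnqnmmmmmmvbb3331jj'.
`sub` substitutes '#' at each match site.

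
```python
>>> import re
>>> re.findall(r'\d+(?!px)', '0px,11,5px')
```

['11']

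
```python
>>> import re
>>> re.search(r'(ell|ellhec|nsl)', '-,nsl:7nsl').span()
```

`search` walks the string left to right and returns the first match it finds.
The match spans [2:5] → 'nsl'.
Captured: group 1 = 'nsl'.

(2, 5)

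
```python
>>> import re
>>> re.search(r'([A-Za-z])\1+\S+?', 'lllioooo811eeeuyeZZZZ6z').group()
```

'llli'

After group 1 captures some text, `\1` only succeeds where that same text appears again.
`re.search` tries every starting position until one works.
The match spans [0:4] → 'llli'.
Captured: group 1 = 'l'.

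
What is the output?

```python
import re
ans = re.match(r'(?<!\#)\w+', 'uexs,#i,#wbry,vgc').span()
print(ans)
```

(0, 4)

Because the assertion is negative and zero-width, positions next to the forbidden text are skipped.
With `match`, the pattern is implicitly anchored at the beginning.
The match spans [0:4] → 'uexs'.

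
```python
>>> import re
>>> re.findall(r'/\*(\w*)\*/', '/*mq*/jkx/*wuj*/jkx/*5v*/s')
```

Matches: at [0:6] match '/*mq*/', group 1 = 'mq'; at [9:16] match '/*wuj*/', group 1 = 'wuj'; at [19:25] match '/*5v*/', group 1 = '5v'.
Because there's exactly one group, `findall` drops the full match and keeps group 1 from each hit.

['mq', 'wuj', '5v']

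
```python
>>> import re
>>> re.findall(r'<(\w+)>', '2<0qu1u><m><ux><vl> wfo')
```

With a single group, `findall` returns only what that group captured — 4 items.

['0qu1u', 'm', 'ux', 'vl']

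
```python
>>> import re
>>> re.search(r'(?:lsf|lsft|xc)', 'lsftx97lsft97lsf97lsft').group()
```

The regex engine tests alternatives in the order written; an earlier branch that matches wins even if a later one would match more.
The match spans [0:3] → 'lsf'.

'lsf'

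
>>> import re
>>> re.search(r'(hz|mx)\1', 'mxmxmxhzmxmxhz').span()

`\1` has to match the exact text group 1 already captured.
The match spans [0:4] → 'mxmx'.

(0, 4)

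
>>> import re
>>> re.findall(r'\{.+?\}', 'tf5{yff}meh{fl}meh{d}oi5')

['{yff}', '{fl}', '{d}']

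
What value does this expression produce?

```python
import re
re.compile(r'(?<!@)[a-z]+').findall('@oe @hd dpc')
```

['e', 'd', 'dpc']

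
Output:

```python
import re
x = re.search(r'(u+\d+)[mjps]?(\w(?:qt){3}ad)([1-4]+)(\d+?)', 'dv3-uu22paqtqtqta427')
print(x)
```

None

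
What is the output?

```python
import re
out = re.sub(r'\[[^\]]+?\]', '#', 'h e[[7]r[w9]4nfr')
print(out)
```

h e#r#4nfr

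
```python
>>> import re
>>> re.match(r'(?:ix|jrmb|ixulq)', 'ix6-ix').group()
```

'ix'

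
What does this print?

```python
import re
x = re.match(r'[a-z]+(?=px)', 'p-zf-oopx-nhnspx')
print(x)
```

`re.match` won't scan ahead — the pattern has to work from the very first character.
Here the string doesn't start with a match, so the call returns None.

None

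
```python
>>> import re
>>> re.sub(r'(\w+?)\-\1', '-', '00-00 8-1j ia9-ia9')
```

'- 8-1j -'

After group 1 captures some text, `\1` only succeeds where that same text appears again.
`sub` substitutes '-' at each match site.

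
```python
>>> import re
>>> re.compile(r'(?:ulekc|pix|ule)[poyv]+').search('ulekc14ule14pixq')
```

Unlike `match`, `search` isn't anchored — it looks for the pattern anywhere in the string.
Here no position works, so the call returns None.

None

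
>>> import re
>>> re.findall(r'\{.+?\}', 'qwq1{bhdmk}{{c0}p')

Walking the string: at [4:11] → '{bhdmk}'; at [11:16] → '{{c0}'.
With no groups in the pattern, `findall` gives back each whole match — 2 here.

['{bhdmk}', '{{c0}']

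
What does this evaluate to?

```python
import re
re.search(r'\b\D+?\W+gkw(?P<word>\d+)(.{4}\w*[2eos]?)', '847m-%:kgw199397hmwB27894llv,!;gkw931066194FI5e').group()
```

',!;gkw931066194FI5e'

Pattern: a word boundary (`\b`, zero-width); then one or more of a non-digit (lazy); then one or more of a non-word character, then the literal 'gkw'; then one or more of a digit (captured as 'word'); then exactly 4 of any character, then zero or more of a word character, then optionally one of [2eos] (captured).
`re.search` scans for the first position where the pattern succeeds.
The match spans [28:47] → ',!;gkw931066194FI5e'.
Captured: group 1 = '931066194', group 2 = 'FI5e'.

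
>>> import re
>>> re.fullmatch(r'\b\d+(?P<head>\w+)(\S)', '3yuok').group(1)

The pattern matches a word boundary (`\b`, zero-width); then one or more of a digit; then one or more of a word character (captured as 'head'); then a non-whitespace character (captured).
`re.fullmatch` is like wrapping the pattern in `^…$` (in single-line mode).
The match spans [0:5] → '3yuok'.
Captured: group 1 = 'yuo', group 2 = 'k'.

'yuo'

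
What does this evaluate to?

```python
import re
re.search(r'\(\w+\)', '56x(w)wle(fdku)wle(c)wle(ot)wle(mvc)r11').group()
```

'(w)'

`re.search` scans for the first position where the pattern succeeds.
The match spans [3:6] → '(w)'.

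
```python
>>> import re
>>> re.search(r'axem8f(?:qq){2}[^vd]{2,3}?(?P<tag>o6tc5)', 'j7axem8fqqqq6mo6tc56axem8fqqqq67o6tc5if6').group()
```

'axem8fqqqq6mo6tc5'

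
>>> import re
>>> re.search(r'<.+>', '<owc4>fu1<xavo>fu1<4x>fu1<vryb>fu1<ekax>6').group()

Unlike `match`, `search` isn't anchored — it looks for the pattern anywhere in the string.
The match spans [0:40] → '<owc4>fu1<xavo>fu1<4x>fu1<vryb>fu1<ekax>'.

'<owc4>fu1<xavo>fu1<4x>fu1<vryb>fu1<ekax>'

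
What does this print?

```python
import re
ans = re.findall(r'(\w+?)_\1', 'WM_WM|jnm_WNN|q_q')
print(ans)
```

['WM', 'q']

A backreference is literal: `\1` must see the identical characters the first group matched.
Scanning left to right: at [0:5] match 'WM_WM', group 1 = 'WM'; at [14:17] match 'q_q', group 1 = 'q'.
`findall` collects group 1 from each match (2 total).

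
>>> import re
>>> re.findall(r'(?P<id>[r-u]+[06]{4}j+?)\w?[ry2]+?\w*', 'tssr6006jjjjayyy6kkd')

This matches one or more of a character in [r-u], then exactly 4 of one of [06], then one or more of a literal 'j' (lazy) (captured as 'id'); then optionally a word character, then one or more of one of [ry2] (lazy), then zero or more of a word character.
Walking the string: at [0:20] match 'tssr6006jjjjayyy6kkd', group 1 = 'tssr6006jjjj'.
Because there's exactly one group, `findall` drops the full match and keeps group 1 from the one hit.

['tssr6006jjjj']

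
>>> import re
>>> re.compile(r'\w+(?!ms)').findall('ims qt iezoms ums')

`(?!…)`/`(?<!…)` only lets a position through if the neighbouring text does NOT match; no characters are consumed.
`findall` yields the raw match text (4 of them) because the pattern has no groups.

['ims', 'qt', 'iezoms', 'ums']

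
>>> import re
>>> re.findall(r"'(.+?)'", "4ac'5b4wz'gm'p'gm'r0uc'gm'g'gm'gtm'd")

The `?` after the quantifier makes it lazy — it takes as little as possible before letting the rest of the pattern try.
Walking the string: at [3:10] match "'5b4wz'", group 1 = '5b4wz'; at [12:15] match "'p'", group 1 = 'p'; at [17:23] match "'r0uc'", group 1 = 'r0uc'; at [25:28] match "'g'", group 1 = 'g'; at [30:35] match "'gtm'", group 1 = 'gtm'.
`findall` collects group 1 from each match (5 total).

['5b4wz', 'p', 'r0uc', 'g', 'gtm']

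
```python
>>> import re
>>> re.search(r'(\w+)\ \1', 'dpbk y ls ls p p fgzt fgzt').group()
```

'ls ls'

`\1` is not a pattern — it's the concrete string captured by group 1, re-applied verbatim.
`search` walks the string left to right and returns the first match it finds.
The match spans [7:12] → 'ls ls'.
Captured: group 1 = 'ls'.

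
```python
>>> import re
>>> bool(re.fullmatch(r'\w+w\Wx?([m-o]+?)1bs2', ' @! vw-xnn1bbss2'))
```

`fullmatch` succeeds only if the pattern covers the string from start to end.
Here the string isn't matched end-to-end, so the call returns None, and `bool(None)` is False.

False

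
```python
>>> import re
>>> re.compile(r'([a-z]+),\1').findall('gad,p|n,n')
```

['n']

`\1` is not a pattern — it's the concrete string captured by group 1, re-applied verbatim.
Matches: at [6:9] match 'n,n', group 1 = 'n'.
Because there's exactly one group, `findall` drops the full match and keeps group 1 from the one hit.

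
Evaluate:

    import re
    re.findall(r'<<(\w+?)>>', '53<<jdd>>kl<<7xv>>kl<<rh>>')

['jdd', '7xv', 'rh']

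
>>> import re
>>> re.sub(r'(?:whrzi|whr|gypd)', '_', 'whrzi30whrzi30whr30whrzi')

Alternation tries branches left to right and keeps the first one that lets the overall match succeed at that position.
Matches: at [0:5] → 'whrzi'; at [7:12] → 'whrzi'; at [14:17] → 'whr'; at [19:24] → 'whrzi'.
Every occurrence is swapped for '_'.

'_30_30_30_'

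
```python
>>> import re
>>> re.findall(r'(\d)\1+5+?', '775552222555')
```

`\1` has to match the exact text group 1 already captured.
One capturing group, so `findall` returns just the captured substring from each match — 2 in all.

['7', '2']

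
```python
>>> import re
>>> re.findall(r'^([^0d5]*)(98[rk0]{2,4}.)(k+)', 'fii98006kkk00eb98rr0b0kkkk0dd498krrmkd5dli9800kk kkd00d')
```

The pattern matches anchored at the start of the string; then zero or more of any character except [0d5] (captured); then the literal '98', then 2 to 4 of one of [rk0], then any character (captured); then one or more of a literal 'k' (captured).
Multiple groups make `findall` return tuples — one 3-tuple for the one match.

[('fii', '98006', 'kkk')]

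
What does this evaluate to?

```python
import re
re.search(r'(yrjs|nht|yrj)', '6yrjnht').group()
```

'yrj'

`search` walks the string left to right and returns the first match it finds.
The match spans [1:4] → 'yrj'.
Captured: group 1 = 'yrj'.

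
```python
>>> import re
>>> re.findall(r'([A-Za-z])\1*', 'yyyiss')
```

['y', 'i', 's']

`\1` is not a pattern — it's the concrete string captured by group 1, re-applied verbatim.
Walking the string: at [0:3] match 'yyy', group 1 = 'y'; at [3:4] match 'i', group 1 = 'i'; at [4:6] match 'ss', group 1 = 's'.
One capturing group, so `findall` returns just the captured substring from each match — 3 in all.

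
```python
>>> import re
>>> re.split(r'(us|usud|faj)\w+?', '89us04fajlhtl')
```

['89', 'us', '4', 'faj', 'htl']

Matches to split on: at [2:5] → 'us0'; at [6:10] → 'fajl'.
With a capturing group present, the delimiter's captured portion is kept in the result list.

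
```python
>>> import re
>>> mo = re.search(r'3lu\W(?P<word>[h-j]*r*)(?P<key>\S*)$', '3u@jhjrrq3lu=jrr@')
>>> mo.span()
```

The pattern matches the literal '3lu', then a non-word character; then zero or more of a character in [h-j], then zero or more of a literal 'r' (captured as 'word'); then zero or more of a non-whitespace character (captured as 'key'); then anchored at the end.
`re.search` tries every starting position until one works.
The match spans [9:17] → '3lu=jrr@'.
Captured: group 1 = 'jrr', group 2 = '@'.

(9, 17)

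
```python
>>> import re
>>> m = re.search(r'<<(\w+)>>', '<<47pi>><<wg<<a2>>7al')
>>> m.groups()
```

The match spans [0:8] → '<<47pi>>'.
Captured: group 1 = '47pi'.

('47pi',)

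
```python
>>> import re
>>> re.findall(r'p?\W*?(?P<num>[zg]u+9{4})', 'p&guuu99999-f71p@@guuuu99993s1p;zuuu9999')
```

['guuu9999', 'guuuu9999', 'zuuu9999']

This matches optionally a literal 'p', then zero or more of a non-word character (lazy); then one of [zg], then one or more of the literal 'u', then exactly 4 of a literal '9' (captured as 'num').
`findall` collects group 1 from each match (3 total).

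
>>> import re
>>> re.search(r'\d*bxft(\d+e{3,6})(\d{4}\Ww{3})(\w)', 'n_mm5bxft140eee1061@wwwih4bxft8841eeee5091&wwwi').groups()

('140eee', '1061@www', 'i')

The pattern matches zero or more of a digit; then a literal 'b', then the literal 'xft'; then one or more of a digit, then 3 to 6 of a literal 'e' (captured); then exactly 4 of a digit, then a non-word character, then exactly 3 of a literal 'w' (captured); then a word character (captured).
`re.search` scans for the first position where the pattern succeeds.
The match spans [4:24] → '5bxft140eee1061@wwwi'.
Captured: group 1 = '140eee', group 2 = '1061@www', group 3 = 'i'.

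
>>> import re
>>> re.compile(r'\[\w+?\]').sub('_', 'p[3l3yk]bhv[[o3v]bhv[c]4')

'p_bhv[_bhv_4'

Matches: at [1:8] → '[3l3yk]'; at [12:17] → '[o3v]'; at [20:23] → '[c]'.
Every occurrence is swapped for '_'.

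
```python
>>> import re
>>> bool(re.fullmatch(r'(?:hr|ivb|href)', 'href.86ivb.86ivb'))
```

False

`re.fullmatch` requires the pattern to consume the entire string.
Here the pattern can't cover the whole string, so the call returns None, and `bool(None)` is False.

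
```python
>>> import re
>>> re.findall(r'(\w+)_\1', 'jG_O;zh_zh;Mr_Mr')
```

['zh', 'Mr']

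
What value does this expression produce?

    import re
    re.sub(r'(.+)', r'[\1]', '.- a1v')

The pattern matches one or more of any character (captured).
Matches: at [0:6] → '.- a1v'.
The replacement refers to a captured group, so each match is rewritten using its own captured text.

'[.- a1v]'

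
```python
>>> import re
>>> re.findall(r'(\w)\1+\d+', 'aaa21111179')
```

`\1` has to match the exact text group 1 already captured.
With a single group, `findall` returns only what that group captured — 1 item.

['a']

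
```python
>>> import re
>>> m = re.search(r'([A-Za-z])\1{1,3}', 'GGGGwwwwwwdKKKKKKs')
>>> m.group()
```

'GGGG'

The backreference `\1` re-matches whatever the first group consumed, character for character.
The match spans [0:4] → 'GGGG'.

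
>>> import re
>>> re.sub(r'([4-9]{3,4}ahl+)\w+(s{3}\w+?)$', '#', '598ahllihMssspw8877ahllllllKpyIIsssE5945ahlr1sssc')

'#'

This matches 3 to 4 of a character in [4-9], then the literal 'ah', then one or more of a literal 'l' (captured); then one or more of a word character; then exactly 3 of a literal 's', then one or more of a word character (lazy) (captured); then anchored at the end.
Matches: at [0:49] → '598ahllihMssspw8877ahllllllKpyIIsssE5945ahlr1sssc'.
`sub` substitutes '#' at each match site.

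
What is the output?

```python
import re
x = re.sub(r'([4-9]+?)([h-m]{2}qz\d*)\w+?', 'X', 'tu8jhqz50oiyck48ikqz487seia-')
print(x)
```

Pattern: one or more of a character in [4-9] (lazy) (captured); then exactly 2 of a character in [h-m], then the literal 'qz', then zero or more of a digit (captured); then one or more of a word character (lazy).
A non-greedy quantifier consumes as few characters as it can — just enough that the remainder of the pattern still matches from where it stops; whatever follows it matches normally.
Matches: at [2:10] → '8jhqz50o'; at [14:24] → '48ikqz487s'.
Each match is replaced by 'X'.

tuXiyckXeia-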